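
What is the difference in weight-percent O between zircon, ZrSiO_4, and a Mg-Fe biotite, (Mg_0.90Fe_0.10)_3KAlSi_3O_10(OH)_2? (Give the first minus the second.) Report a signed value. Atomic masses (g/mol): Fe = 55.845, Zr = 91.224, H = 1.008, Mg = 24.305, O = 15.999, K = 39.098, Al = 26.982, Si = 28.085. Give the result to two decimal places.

-10.08 percentage points

M(ZrSiO_4) = 183.305 g/mol, so wt% O = 63.996/183.305 × 100 = 34.91%.
M((Mg_0.90Fe_0.10)_3KAlSi_3O_10(OH)_2) = 426.716 g/mol, so wt% O = 191.988/426.716 × 100 = 44.99%.
34.91 − 44.99 = -10.08 pp.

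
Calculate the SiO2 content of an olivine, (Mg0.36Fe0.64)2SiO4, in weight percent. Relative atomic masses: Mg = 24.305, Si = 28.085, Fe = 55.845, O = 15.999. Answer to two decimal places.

33.18 wt%

Molar mass of (Mg0.36Fe0.64)2SiO4 = 0.72×24.305 + 1.28×55.845 + 1×28.085 + 4×15.999 = 181.062 g/mol.
Each formula unit contains 1 Si, equivalent to 1/1 = 1.0000 mol SiO2.
M(SiO2) = 1×28.085 + 2×15.999 = 60.083 g/mol.
Mass of SiO2 per formula unit = 1.0000 × 60.083 = 60.083 g.
SiO2 wt% = 60.083 / 181.062 × 100 = 33.18%.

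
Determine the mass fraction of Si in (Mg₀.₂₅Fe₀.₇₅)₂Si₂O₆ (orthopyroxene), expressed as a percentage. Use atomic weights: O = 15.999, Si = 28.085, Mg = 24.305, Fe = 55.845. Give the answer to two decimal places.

22.64 weight percent

Molar mass of (Mg₀.₂₅Fe₀.₇₅)₂Si₂O₆: 0.50*24.305 + 1.50*55.845 + 2*28.085 + 6*15.999 = 248.084 g/mol.
Mass of Si per formula unit: 2 × 28.085 = 56.170 g.
Weight fraction Si = 56.170 / 248.084 = 0.2264.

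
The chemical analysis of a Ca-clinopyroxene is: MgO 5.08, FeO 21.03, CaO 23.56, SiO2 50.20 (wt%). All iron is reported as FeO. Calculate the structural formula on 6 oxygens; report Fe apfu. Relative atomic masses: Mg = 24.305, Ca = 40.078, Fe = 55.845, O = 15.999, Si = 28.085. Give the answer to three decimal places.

MgO (M=40.304): mol = 0.12604; Mg = 0.12604, O = 0.12604.
FeO (M=71.844): mol = 0.29272; Fe = 0.29272, O = 0.29272.
CaO (M=56.077): mol = 0.42014; Ca = 0.42014, O = 0.42014.
SiO2 (M=60.083): mol = 0.83551; Si = 0.83551, O = 1.67102.
ΣO = 2.50992; factor = 6/ΣO = 2.39051.
Fe apfu = 0.29272 × 2.39051 = 0.700.

0.700 Fe apfu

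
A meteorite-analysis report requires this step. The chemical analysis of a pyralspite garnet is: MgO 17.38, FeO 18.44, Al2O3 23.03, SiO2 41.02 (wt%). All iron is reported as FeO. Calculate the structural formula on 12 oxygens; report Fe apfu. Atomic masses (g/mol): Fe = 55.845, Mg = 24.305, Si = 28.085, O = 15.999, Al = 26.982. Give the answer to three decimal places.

MgO (M=40.304): mol = 0.43122; Mg = 0.43122, O = 0.43122.
FeO (M=71.844): mol = 0.25667; Fe = 0.25667, O = 0.25667.
Al2O3 (M=101.961): mol = 0.22587; Al = 0.45174, O = 0.67761.
SiO2 (M=60.083): mol = 0.68272; Si = 0.68272, O = 1.36544.
ΣO = 2.73094; factor = 12/ΣO = 4.39409.
Fe apfu = 0.25667 × 4.39409 = 1.128.

1.128 Fe apfu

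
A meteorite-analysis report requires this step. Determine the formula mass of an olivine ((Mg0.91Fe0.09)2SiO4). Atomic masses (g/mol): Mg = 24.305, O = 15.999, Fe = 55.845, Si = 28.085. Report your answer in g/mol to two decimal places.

Mg: 1.82 × 24.305 = 44.2351
Fe: 0.18 × 55.845 = 10.0521
Si: 1 × 28.085 = 28.0850
O: 4 × 15.999 = 63.9960
Summing the contributions gives the formula mass.

146.37 g/mol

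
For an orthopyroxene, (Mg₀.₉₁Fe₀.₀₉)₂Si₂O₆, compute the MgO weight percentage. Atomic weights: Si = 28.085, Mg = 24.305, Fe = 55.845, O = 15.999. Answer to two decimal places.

35.53 wt%

Formula mass = 206.451 g/mol.
1.82 Mg → 1.8200 mol MgO per formula unit; M(MgO) = 40.304, so MgO mass = 73.353 g.
73.353/206.451 × 100 = 35.53 wt%.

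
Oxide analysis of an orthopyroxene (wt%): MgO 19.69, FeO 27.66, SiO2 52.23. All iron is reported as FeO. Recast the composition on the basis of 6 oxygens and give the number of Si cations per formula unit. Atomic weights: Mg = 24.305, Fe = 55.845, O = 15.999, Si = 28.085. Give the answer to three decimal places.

1.997 Si apfu

MgO: 19.69/40.304 = 0.48854 mol → 0.48854 mol Mg, 0.48854 mol O.
FeO: 27.66/71.844 = 0.38500 mol → 0.38500 mol Fe, 0.38500 mol O.
SiO2: 52.23/60.083 = 0.86930 mol → 0.86930 mol Si, 1.73860 mol O.
Total oxygen = 2.61214 mol. Normalization factor = 6/2.61214 = 2.29697.
Si per 6 O = 0.86930 × 2.29697 = 1.997.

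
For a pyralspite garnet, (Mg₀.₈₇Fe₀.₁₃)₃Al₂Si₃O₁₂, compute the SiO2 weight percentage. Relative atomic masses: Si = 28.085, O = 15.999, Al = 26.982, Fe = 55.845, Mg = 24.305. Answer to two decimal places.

M((Mg₀.₈₇Fe₀.₁₃)₃Al₂Si₃O₁₂) = 415.423 g/mol; M(SiO2) = 60.083 g/mol.
Moles SiO2 per formula unit = 3 Si ÷ 1 = 3.0000.
SiO2 fraction = (3.0000 × 60.083) / 415.423 = 180.249/415.423 = 0.4339.

43.39 wt%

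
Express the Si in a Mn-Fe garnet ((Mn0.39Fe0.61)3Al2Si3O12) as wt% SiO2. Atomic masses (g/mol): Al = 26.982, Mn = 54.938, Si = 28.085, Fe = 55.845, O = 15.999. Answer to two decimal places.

Formula mass = 496.681 g/mol.
3 Si → 3.0000 mol SiO2 per formula unit; M(SiO2) = 60.083, so SiO2 mass = 180.249 g.
180.249/496.681 × 100 = 36.29 wt%.

36.29 wt%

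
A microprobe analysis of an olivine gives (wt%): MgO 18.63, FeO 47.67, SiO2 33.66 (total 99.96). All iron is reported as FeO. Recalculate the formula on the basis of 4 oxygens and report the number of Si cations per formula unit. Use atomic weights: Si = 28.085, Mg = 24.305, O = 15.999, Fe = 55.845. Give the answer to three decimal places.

0.998 Si apfu

18.63 wt% MgO ÷ 40.304 g/mol = 0.46224 mol, giving 0.46224 Mg and 0.46224 O.
47.67 wt% FeO ÷ 71.844 g/mol = 0.66352 mol, giving 0.66352 Fe and 0.66352 O.
33.66 wt% SiO2 ÷ 60.083 g/mol = 0.56023 mol, giving 0.56023 Si and 1.12046 O.
Oxygen sums to 2.24622; scaling by 4/2.24622 = 1.78077 puts the formula on 4 O.
Si: 0.56023 × 1.78077 = 0.998 atoms per formula unit.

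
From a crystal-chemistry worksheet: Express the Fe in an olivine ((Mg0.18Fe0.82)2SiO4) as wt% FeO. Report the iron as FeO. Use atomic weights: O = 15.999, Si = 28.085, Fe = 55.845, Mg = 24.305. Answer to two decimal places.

61.23 wt%

Formula mass = 192.417 g/mol.
1.64 Fe → 1.6400 mol FeO per formula unit; M(FeO) = 71.844, so FeO mass = 117.824 g.
117.824/192.417 × 100 = 61.23 wt%.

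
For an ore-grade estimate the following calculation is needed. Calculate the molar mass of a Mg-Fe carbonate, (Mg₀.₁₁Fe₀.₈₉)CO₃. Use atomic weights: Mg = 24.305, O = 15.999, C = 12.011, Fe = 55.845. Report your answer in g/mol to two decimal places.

M = 0.11*24.305 + 0.89*55.845 + 1*12.011 + 3*15.999

112.38 g/mol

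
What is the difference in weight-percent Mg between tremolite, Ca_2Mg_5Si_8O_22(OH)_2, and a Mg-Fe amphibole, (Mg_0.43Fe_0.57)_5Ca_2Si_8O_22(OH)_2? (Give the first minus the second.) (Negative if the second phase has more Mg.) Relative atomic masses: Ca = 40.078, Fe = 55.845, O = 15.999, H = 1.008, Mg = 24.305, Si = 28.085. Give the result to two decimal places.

9.17 percentage points

First mineral: 121.525 g Mg in 812.353 g formula = 14.96 wt% Mg.
Second mineral: 52.256 g Mg in 902.242 g formula = 5.79 wt% Mg.
14.96% − 5.79% gives a difference of 9.17 percentage points.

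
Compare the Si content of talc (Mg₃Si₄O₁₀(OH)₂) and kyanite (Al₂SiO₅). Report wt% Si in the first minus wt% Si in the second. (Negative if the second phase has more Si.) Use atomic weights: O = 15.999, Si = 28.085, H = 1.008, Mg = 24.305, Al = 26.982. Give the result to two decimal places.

12.29 percentage points

First mineral: 112.340 g Si in 379.259 g formula = 29.62 wt% Si.
Second mineral: 28.085 g Si in 162.044 g formula = 17.33 wt% Si.
29.62% − 17.33% gives a difference of 12.29 percentage points.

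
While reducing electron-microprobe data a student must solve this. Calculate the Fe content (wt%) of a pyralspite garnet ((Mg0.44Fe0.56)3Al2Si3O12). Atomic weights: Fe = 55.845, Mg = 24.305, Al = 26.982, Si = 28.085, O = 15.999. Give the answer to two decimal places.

M((Mg0.44Fe0.56)3Al2Si3O12) = 456.109 g/mol.
Fe contributes 1.68 × 55.845 = 93.820 g per mole.
93.820/456.109 = 0.2057 → 20.57%.

20.57 wt%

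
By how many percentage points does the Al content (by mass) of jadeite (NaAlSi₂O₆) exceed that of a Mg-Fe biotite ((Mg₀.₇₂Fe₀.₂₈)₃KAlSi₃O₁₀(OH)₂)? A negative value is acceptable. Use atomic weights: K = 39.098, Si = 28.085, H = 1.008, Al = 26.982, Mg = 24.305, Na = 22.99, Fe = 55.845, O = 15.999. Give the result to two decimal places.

First mineral: 26.982 g Al in 202.136 g formula = 13.35 wt% Al.
Second mineral: 26.982 g Al in 443.748 g formula = 6.08 wt% Al.
13.35% − 6.08% gives a difference of 7.27 percentage points.

7.27 percentage points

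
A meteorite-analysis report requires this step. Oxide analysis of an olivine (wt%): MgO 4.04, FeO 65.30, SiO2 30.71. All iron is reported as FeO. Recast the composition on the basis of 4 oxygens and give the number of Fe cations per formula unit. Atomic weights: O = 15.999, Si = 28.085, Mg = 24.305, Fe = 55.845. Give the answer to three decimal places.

MgO (M=40.304): mol = 0.10024; Mg = 0.10024, O = 0.10024.
FeO (M=71.844): mol = 0.90891; Fe = 0.90891, O = 0.90891.
SiO2 (M=60.083): mol = 0.51113; Si = 0.51113, O = 1.02226.
ΣO = 2.03141; factor = 4/ΣO = 1.96908.
Fe apfu = 0.90891 × 1.96908 = 1.790.

1.790 Fe apfu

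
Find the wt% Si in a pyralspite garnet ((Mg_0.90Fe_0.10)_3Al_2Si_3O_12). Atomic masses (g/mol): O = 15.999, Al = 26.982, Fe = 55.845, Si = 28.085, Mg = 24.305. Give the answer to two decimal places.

M((Mg_0.90Fe_0.10)_3Al_2Si_3O_12) = 412.584 g/mol.
Si contributes 3 × 28.085 = 84.255 g per mole.
84.255/412.584 = 0.2042 → 20.42%.

20.42 wt%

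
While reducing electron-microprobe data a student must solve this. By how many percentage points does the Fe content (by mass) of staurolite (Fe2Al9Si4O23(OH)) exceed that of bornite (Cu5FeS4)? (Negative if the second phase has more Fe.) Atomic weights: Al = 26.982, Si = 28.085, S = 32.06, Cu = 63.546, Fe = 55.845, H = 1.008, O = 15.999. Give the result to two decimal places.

1.98 percentage points

M(Fe2Al9Si4O23(OH)) = 851.852 g/mol, so wt% Fe = 111.690/851.852 × 100 = 13.11%.
M(Cu5FeS4) = 501.815 g/mol, so wt% Fe = 55.845/501.815 × 100 = 11.13%.
13.11 − 11.13 = 1.98 pp.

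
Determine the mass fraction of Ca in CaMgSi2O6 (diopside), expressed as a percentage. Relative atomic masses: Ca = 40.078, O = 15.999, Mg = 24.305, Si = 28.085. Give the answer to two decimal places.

Formula mass = 1×40.078 + 1×24.305 + 2×28.085 + 6×15.999 = 216.547 g/mol, of which 40.078 g is Ca.
So Ca makes up 40.078/216.547 = 0.1851 of the mass, i.e. 18.51%.

18.51 mass %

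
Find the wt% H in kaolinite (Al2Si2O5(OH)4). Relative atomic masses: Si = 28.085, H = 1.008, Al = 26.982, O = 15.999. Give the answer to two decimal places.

1.56 weight percent

M(Al2Si2O5(OH)4) = 258.157 g/mol.
H contributes 4 × 1.008 = 4.032 g per mole.
4.032/258.157 = 0.0156 → 1.56%.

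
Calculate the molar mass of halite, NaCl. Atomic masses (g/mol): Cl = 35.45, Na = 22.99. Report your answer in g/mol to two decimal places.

The formula mass is the sum 1*22.99 + 1*35.45.

58.44 g/mol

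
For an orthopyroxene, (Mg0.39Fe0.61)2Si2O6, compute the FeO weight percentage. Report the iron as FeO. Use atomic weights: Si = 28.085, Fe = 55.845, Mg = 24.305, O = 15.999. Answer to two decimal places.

Formula mass = 239.253 g/mol.
1.22 Fe → 1.2200 mol FeO per formula unit; M(FeO) = 71.844, so FeO mass = 87.650 g.
87.650/239.253 × 100 = 36.63 wt%.

36.63 wt%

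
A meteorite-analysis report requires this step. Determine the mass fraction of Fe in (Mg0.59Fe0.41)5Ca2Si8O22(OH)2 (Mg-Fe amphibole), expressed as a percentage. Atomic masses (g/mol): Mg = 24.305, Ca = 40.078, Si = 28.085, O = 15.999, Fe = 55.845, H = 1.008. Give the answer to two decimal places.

13.05 weight percent

Molar mass of (Mg0.59Fe0.41)5Ca2Si8O22(OH)2: 2.95*24.305 + 2.05*55.845 + 2*40.078 + 8*28.085 + 24*15.999 + 2*1.008 = 877.010 g/mol.
Mass of Fe per formula unit: 2.05 × 55.845 = 114.482 g.
Weight fraction Fe = 114.482 / 877.010 = 0.1305.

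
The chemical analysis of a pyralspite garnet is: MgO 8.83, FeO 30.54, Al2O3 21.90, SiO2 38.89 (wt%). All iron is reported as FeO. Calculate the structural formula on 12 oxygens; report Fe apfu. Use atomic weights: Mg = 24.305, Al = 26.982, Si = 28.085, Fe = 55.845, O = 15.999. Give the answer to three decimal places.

MgO: 8.83/40.304 = 0.21908 mol → 0.21908 mol Mg, 0.21908 mol O.
FeO: 30.54/71.844 = 0.42509 mol → 0.42509 mol Fe, 0.42509 mol O.
Al2O3: 21.90/101.961 = 0.21479 mol → 0.42958 mol Al, 0.64437 mol O.
SiO2: 38.89/60.083 = 0.64727 mol → 0.64727 mol Si, 1.29454 mol O.
Total oxygen = 2.58308 mol. Normalization factor = 12/2.58308 = 4.64562.
Fe per 12 O = 0.42509 × 4.64562 = 1.975.

1.975 Fe apfu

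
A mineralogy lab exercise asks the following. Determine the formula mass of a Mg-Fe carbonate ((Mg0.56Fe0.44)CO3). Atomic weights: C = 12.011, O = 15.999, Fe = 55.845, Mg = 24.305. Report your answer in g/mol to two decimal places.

98.19 g/mol

The formula mass is the sum 0.56*24.305 + 0.44*55.845 + 1*12.011 + 3*15.999.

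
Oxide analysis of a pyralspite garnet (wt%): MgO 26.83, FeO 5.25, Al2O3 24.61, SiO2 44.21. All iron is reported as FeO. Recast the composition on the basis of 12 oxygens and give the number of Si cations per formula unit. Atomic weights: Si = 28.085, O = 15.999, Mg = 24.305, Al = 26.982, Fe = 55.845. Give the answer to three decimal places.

3.009 Si apfu

26.83 wt% MgO ÷ 40.304 g/mol = 0.66569 mol, giving 0.66569 Mg and 0.66569 O.
5.25 wt% FeO ÷ 71.844 g/mol = 0.07307 mol, giving 0.07307 Fe and 0.07307 O.
24.61 wt% Al2O3 ÷ 101.961 g/mol = 0.24137 mol, giving 0.48274 Al and 0.72411 O.
44.21 wt% SiO2 ÷ 60.083 g/mol = 0.73582 mol, giving 0.73582 Si and 1.47164 O.
Oxygen sums to 2.93451; scaling by 12/2.93451 = 4.08927 puts the formula on 12 O.
Si: 0.73582 × 4.08927 = 3.009 atoms per formula unit.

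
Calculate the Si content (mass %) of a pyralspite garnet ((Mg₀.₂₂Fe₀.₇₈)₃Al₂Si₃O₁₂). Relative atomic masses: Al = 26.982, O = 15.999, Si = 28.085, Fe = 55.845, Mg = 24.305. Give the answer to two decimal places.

Molar mass of (Mg₀.₂₂Fe₀.₇₈)₃Al₂Si₃O₁₂: 0.66·24.305 + 2.34·55.845 + 2·26.982 + 3·28.085 + 12·15.999 = 476.926 g/mol.
Mass of Si per formula unit: 3 × 28.085 = 84.255 g.
Weight fraction Si = 84.255 / 476.926 = 0.1767.

17.67 mass %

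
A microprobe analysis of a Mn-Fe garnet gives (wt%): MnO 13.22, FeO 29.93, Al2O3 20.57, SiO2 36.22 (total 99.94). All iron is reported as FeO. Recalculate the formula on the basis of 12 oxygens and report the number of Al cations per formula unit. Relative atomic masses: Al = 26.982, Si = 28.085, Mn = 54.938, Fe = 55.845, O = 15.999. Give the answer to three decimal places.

MnO: 13.22/70.937 = 0.18636 mol → 0.18636 mol Mn, 0.18636 mol O.
FeO: 29.93/71.844 = 0.41660 mol → 0.41660 mol Fe, 0.41660 mol O.
Al2O3: 20.57/101.961 = 0.20174 mol → 0.40348 mol Al, 0.60522 mol O.
SiO2: 36.22/60.083 = 0.60283 mol → 0.60283 mol Si, 1.20566 mol O.
Total oxygen = 2.41384 mol. Normalization factor = 12/2.41384 = 4.97133.
Al per 12 O = 0.40348 × 4.97133 = 2.006.

2.006 Al apfu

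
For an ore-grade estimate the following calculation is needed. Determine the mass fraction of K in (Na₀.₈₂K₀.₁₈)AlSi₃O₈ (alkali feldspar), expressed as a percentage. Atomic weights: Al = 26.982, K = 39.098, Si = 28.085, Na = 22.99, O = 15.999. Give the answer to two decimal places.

M((Na₀.₈₂K₀.₁₈)AlSi₃O₈) = 265.118 g/mol.
K contributes 0.18 × 39.098 = 7.038 g per mole.
7.038/265.118 = 0.0265 → 2.65%.

2.65 weight percent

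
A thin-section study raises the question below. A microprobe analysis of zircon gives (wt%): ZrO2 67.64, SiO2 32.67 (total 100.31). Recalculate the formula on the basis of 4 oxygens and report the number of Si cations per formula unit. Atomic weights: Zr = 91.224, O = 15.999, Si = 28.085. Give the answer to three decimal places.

ZrO2 (M=123.222): mol = 0.54893; Zr = 0.54893, O = 1.09786.
SiO2 (M=60.083): mol = 0.54375; Si = 0.54375, O = 1.08750.
ΣO = 2.18536; factor = 4/ΣO = 1.83036.
Si apfu = 0.54375 × 1.83036 = 0.995.

0.995 Si apfu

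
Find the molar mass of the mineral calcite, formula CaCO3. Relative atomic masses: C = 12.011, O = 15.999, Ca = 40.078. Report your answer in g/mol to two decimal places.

Ca: 1 × 40.078 = 40.0780
C: 1 × 12.011 = 12.0110
O: 3 × 15.999 = 47.9970
Summing the contributions gives the formula mass.

100.09 g/mol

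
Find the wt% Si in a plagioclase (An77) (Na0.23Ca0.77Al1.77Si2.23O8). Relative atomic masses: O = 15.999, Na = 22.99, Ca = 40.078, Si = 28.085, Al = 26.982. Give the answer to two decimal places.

22.81 weight percent

Formula mass = 0.23×22.99 + 0.77×40.078 + 1.77×26.982 + 2.23×28.085 + 8×15.999 = 274.527 g/mol, of which 62.630 g is Si.
So Si makes up 62.630/274.527 = 0.2281 of the mass, i.e. 22.81%.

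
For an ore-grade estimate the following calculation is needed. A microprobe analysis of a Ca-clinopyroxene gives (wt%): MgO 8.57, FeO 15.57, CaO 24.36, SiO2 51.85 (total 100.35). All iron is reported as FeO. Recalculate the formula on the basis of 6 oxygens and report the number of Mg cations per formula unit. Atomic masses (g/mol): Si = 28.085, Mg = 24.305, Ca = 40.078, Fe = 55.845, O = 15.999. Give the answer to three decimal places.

MgO (M=40.304): mol = 0.21263; Mg = 0.21263, O = 0.21263.
FeO (M=71.844): mol = 0.21672; Fe = 0.21672, O = 0.21672.
CaO (M=56.077): mol = 0.43440; Ca = 0.43440, O = 0.43440.
SiO2 (M=60.083): mol = 0.86297; Si = 0.86297, O = 1.72594.
ΣO = 2.58969; factor = 6/ΣO = 2.31688.
Mg apfu = 0.21263 × 2.31688 = 0.493.

0.493 Mg apfu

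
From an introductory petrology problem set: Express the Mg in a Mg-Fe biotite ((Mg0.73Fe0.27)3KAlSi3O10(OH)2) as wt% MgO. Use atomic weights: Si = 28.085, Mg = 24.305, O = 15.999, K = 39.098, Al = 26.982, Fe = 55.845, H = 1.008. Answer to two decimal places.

M((Mg0.73Fe0.27)3KAlSi3O10(OH)2) = 442.801 g/mol; M(MgO) = 40.304 g/mol.
Moles MgO per formula unit = 2.19 Mg ÷ 1 = 2.1900.
MgO fraction = (2.1900 × 40.304) / 442.801 = 88.266/442.801 = 0.1993.

19.93 wt%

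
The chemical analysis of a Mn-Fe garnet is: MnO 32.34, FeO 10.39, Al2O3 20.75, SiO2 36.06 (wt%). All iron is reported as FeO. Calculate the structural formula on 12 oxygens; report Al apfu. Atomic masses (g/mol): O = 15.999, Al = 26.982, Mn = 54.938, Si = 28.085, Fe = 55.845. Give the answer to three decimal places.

2.025 Al apfu

32.34 wt% MnO ÷ 70.937 g/mol = 0.45590 mol, giving 0.45590 Mn and 0.45590 O.
10.39 wt% FeO ÷ 71.844 g/mol = 0.14462 mol, giving 0.14462 Fe and 0.14462 O.
20.75 wt% Al2O3 ÷ 101.961 g/mol = 0.20351 mol, giving 0.40702 Al and 0.61053 O.
36.06 wt% SiO2 ÷ 60.083 g/mol = 0.60017 mol, giving 0.60017 Si and 1.20034 O.
Oxygen sums to 2.41139; scaling by 12/2.41139 = 4.97638 puts the formula on 12 O.
Al: 0.40702 × 4.97638 = 2.025 atoms per formula unit.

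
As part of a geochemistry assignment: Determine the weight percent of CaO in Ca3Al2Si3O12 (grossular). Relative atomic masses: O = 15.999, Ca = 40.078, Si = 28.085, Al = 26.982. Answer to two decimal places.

37.35 wt%

M(Ca3Al2Si3O12) = 450.441 g/mol; M(CaO) = 56.077 g/mol.
Moles CaO per formula unit = 3 Ca ÷ 1 = 3.0000.
CaO fraction = (3.0000 × 56.077) / 450.441 = 168.231/450.441 = 0.3735.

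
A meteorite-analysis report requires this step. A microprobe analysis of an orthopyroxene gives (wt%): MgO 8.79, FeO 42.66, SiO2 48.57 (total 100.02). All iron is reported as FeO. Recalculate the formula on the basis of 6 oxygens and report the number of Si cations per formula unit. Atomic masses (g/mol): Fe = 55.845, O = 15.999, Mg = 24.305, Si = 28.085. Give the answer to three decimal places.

MgO: 8.79/40.304 = 0.21809 mol → 0.21809 mol Mg, 0.21809 mol O.
FeO: 42.66/71.844 = 0.59379 mol → 0.59379 mol Fe, 0.59379 mol O.
SiO2: 48.57/60.083 = 0.80838 mol → 0.80838 mol Si, 1.61676 mol O.
Total oxygen = 2.42864 mol. Normalization factor = 6/2.42864 = 2.47052.
Si per 6 O = 0.80838 × 2.47052 = 1.997.

1.997 Si apfu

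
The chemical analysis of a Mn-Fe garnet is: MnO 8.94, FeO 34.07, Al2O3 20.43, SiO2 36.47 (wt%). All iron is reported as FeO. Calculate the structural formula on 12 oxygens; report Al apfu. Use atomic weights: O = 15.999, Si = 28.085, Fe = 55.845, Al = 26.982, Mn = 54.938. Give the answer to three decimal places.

1.991 Al apfu

MnO: 8.94/70.937 = 0.12603 mol → 0.12603 mol Mn, 0.12603 mol O.
FeO: 34.07/71.844 = 0.47422 mol → 0.47422 mol Fe, 0.47422 mol O.
Al2O3: 20.43/101.961 = 0.20037 mol → 0.40074 mol Al, 0.60111 mol O.
SiO2: 36.47/60.083 = 0.60699 mol → 0.60699 mol Si, 1.21398 mol O.
Total oxygen = 2.41534 mol. Normalization factor = 12/2.41534 = 4.96824.
Al per 12 O = 0.40074 × 4.96824 = 1.991.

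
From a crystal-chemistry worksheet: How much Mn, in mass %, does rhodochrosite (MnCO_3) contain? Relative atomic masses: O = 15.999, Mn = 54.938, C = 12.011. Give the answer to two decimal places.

Formula mass = 1×54.938 + 1×12.011 + 3×15.999 = 114.946 g/mol, of which 54.938 g is Mn.
So Mn makes up 54.938/114.946 = 0.4779 of the mass, i.e. 47.79%.

47.79 mass %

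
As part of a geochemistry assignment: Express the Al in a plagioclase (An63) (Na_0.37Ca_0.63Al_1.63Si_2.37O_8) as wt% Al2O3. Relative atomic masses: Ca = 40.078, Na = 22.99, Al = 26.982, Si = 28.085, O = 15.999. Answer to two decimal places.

M(Na_0.37Ca_0.63Al_1.63Si_2.37O_8) = 272.290 g/mol; M(Al2O3) = 101.961 g/mol.
Moles Al2O3 per formula unit = 1.63 Al ÷ 2 = 0.8150.
Al2O3 fraction = (0.8150 × 101.961) / 272.290 = 83.098/272.290 = 0.3052.

30.52 wt%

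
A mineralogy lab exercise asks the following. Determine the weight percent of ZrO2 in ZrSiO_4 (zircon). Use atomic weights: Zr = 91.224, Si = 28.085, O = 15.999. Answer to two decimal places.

67.22 wt%

Molar mass of ZrSiO_4 = 1*91.224 + 1*28.085 + 4*15.999 = 183.305 g/mol.
Each formula unit contains 1 Zr, equivalent to 1/1 = 1.0000 mol ZrO2.
M(ZrO2) = 1×91.224 + 2×15.999 = 123.222 g/mol.
Mass of ZrO2 per formula unit = 1.0000 × 123.222 = 123.222 g.
ZrO2 wt% = 123.222 / 183.305 × 100 = 67.22%.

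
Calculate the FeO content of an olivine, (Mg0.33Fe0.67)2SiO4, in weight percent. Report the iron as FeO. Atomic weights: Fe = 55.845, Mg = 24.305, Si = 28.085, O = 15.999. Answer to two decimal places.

M((Mg0.33Fe0.67)2SiO4) = 182.955 g/mol; M(FeO) = 71.844 g/mol.
Moles FeO per formula unit = 1.34 Fe ÷ 1 = 1.3400.
FeO fraction = (1.3400 × 71.844) / 182.955 = 96.271/182.955 = 0.5262.

52.62 wt%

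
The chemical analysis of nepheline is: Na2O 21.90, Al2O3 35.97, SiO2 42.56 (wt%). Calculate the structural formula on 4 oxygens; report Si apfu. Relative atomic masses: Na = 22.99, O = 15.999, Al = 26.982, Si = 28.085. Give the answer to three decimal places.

Na2O: 21.90/61.979 = 0.35335 mol → 0.70670 mol Na, 0.35335 mol O.
Al2O3: 35.97/101.961 = 0.35278 mol → 0.70556 mol Al, 1.05834 mol O.
SiO2: 42.56/60.083 = 0.70835 mol → 0.70835 mol Si, 1.41670 mol O.
Total oxygen = 2.82839 mol. Normalization factor = 4/2.82839 = 1.41423.
Si per 4 O = 0.70835 × 1.41423 = 1.002.

1.002 Si apfu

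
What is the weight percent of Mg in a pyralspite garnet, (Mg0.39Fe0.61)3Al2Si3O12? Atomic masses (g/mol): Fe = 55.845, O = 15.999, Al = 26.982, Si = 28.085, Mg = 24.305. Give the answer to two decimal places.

M((Mg0.39Fe0.61)3Al2Si3O12) = 460.840 g/mol.
Mg contributes 1.17 × 24.305 = 28.437 g per mole.
28.437/460.840 = 0.0617 → 6.17%.

6.17 wt%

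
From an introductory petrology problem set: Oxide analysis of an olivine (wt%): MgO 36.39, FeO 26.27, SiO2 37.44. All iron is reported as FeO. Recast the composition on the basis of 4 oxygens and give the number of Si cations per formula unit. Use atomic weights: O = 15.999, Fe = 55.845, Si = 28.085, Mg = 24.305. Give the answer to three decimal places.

0.991 Si apfu

MgO (M=40.304): mol = 0.90289; Mg = 0.90289, O = 0.90289.
FeO (M=71.844): mol = 0.36565; Fe = 0.36565, O = 0.36565.
SiO2 (M=60.083): mol = 0.62314; Si = 0.62314, O = 1.24628.
ΣO = 2.51482; factor = 4/ΣO = 1.59057.
Si apfu = 0.62314 × 1.59057 = 0.991.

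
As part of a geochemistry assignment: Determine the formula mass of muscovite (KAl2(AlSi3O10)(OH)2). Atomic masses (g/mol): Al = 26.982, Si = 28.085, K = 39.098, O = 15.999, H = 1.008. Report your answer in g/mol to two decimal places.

K: 1 × 39.098 = 39.0980
Al: 3 × 26.982 = 80.9460
Si: 3 × 28.085 = 84.2550
O: 12 × 15.999 = 191.9880
H: 2 × 1.008 = 2.0160
Summing the contributions gives the formula mass.

398.30 g/mol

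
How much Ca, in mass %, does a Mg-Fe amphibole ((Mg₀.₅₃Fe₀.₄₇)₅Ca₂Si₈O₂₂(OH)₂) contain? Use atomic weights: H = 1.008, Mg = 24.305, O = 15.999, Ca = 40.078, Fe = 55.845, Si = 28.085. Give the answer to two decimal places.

9.04 mass %

M((Mg₀.₅₃Fe₀.₄₇)₅Ca₂Si₈O₂₂(OH)₂) = 886.472 g/mol.
Ca contributes 2 × 40.078 = 80.156 g per mole.
80.156/886.472 = 0.0904 → 9.04%.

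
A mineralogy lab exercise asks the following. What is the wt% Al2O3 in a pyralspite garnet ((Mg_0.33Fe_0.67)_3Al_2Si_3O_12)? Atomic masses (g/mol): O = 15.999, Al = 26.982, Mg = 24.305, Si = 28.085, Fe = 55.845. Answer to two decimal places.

21.86 wt%

M((Mg_0.33Fe_0.67)_3Al_2Si_3O_12) = 466.517 g/mol; M(Al2O3) = 101.961 g/mol.
Moles Al2O3 per formula unit = 2 Al ÷ 2 = 1.0000.
Al2O3 fraction = (1.0000 × 101.961) / 466.517 = 101.961/466.517 = 0.2186.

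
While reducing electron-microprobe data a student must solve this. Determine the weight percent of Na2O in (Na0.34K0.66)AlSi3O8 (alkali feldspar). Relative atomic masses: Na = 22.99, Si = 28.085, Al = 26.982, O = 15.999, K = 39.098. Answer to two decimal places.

3.86 wt%

M((Na0.34K0.66)AlSi3O8) = 272.850 g/mol; M(Na2O) = 61.979 g/mol.
Moles Na2O per formula unit = 0.34 Na ÷ 2 = 0.1700.
Na2O fraction = (0.1700 × 61.979) / 272.850 = 10.536/272.850 = 0.0386.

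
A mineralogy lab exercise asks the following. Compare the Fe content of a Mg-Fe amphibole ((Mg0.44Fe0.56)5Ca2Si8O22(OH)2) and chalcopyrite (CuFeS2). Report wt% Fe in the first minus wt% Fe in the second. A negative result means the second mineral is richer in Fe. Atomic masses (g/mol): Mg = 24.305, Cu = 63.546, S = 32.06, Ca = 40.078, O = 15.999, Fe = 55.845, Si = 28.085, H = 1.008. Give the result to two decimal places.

-13.07 percentage points

M((Mg0.44Fe0.56)5Ca2Si8O22(OH)2) = 900.665 g/mol, so wt% Fe = 156.366/900.665 × 100 = 17.36%.
M(CuFeS2) = 183.511 g/mol, so wt% Fe = 55.845/183.511 × 100 = 30.43%.
17.36 − 30.43 = -13.07 pp.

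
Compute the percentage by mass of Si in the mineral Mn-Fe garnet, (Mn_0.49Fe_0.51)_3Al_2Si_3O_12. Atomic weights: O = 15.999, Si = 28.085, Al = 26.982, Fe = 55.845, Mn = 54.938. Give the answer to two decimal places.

16.97 weight percent

Formula mass = 1.47×54.938 + 1.53×55.845 + 2×26.982 + 3×28.085 + 12×15.999 = 496.409 g/mol, of which 84.255 g is Si.
So Si makes up 84.255/496.409 = 0.1697 of the mass, i.e. 16.97%.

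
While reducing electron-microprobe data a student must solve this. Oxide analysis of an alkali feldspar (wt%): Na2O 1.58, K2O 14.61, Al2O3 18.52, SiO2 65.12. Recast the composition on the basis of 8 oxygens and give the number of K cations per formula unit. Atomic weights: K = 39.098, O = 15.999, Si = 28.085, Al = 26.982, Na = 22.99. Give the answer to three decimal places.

Na2O: 1.58/61.979 = 0.02549 mol → 0.05098 mol Na, 0.02549 mol O.
K2O: 14.61/94.195 = 0.15510 mol → 0.31020 mol K, 0.15510 mol O.
Al2O3: 18.52/101.961 = 0.18164 mol → 0.36328 mol Al, 0.54492 mol O.
SiO2: 65.12/60.083 = 1.08383 mol → 1.08383 mol Si, 2.16766 mol O.
Total oxygen = 2.89317 mol. Normalization factor = 8/2.89317 = 2.76513.
K per 8 O = 0.31020 × 2.76513 = 0.858.

0.858 K apfu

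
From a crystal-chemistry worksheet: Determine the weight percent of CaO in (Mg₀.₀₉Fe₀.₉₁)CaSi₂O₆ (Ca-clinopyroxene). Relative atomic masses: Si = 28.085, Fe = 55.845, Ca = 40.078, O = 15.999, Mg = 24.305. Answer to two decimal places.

Molar mass of (Mg₀.₀₉Fe₀.₉₁)CaSi₂O₆ = 0.09*24.305 + 0.91*55.845 + 1*40.078 + 2*28.085 + 6*15.999 = 245.248 g/mol.
Each formula unit contains 1 Ca, equivalent to 1/1 = 1.0000 mol CaO.
M(CaO) = 1×40.078 + 1×15.999 = 56.077 g/mol.
Mass of CaO per formula unit = 1.0000 × 56.077 = 56.077 g.
CaO wt% = 56.077 / 245.248 × 100 = 22.87%.

22.87 wt%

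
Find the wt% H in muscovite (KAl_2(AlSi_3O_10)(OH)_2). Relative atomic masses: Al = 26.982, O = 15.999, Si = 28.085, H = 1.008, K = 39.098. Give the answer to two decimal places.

0.51 weight percent

Molar mass of KAl_2(AlSi_3O_10)(OH)_2: 1·39.098 + 3·26.982 + 3·28.085 + 12·15.999 + 2·1.008 = 398.303 g/mol.
Mass of H per formula unit: 2 × 1.008 = 2.016 g.
Weight fraction H = 2.016 / 398.303 = 0.0051.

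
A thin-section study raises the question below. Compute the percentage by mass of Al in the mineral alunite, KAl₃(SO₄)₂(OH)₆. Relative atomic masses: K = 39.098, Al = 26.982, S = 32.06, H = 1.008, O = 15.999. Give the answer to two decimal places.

19.54 mass %

M(KAl₃(SO₄)₂(OH)₆) = 414.198 g/mol.
Al contributes 3 × 26.982 = 80.946 g per mole.
80.946/414.198 = 0.1954 → 19.54%.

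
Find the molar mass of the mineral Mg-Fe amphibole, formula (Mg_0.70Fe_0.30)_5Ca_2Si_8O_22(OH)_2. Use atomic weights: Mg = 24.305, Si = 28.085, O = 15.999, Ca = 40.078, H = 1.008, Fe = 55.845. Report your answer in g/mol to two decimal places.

859.66 g/mol

M = 3.50(24.305) + 1.50(55.845) + 2(40.078) + 8(28.085) + 24(15.999) + 2(1.008)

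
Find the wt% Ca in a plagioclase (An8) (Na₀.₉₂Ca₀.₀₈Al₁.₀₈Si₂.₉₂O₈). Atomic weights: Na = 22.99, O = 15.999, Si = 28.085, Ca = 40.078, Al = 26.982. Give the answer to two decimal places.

Molar mass of Na₀.₉₂Ca₀.₀₈Al₁.₀₈Si₂.₉₂O₈: 0.92·22.99 + 0.08·40.078 + 1.08·26.982 + 2.92·28.085 + 8·15.999 = 263.498 g/mol.
Mass of Ca per formula unit: 0.08 × 40.078 = 3.206 g.
Weight fraction Ca = 3.206 / 263.498 = 0.0122.

1.22 weight percent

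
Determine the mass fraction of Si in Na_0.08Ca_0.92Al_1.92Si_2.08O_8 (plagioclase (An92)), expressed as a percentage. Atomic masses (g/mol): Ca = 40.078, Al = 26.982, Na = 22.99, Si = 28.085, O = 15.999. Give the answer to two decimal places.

M(Na_0.08Ca_0.92Al_1.92Si_2.08O_8) = 276.925 g/mol.
Si contributes 2.08 × 28.085 = 58.417 g per mole.
58.417/276.925 = 0.2109 → 21.09%.

21.09 weight percent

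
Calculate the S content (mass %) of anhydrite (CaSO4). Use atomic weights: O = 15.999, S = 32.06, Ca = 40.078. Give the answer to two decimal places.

Molar mass of CaSO4: 1*40.078 + 1*32.06 + 4*15.999 = 136.134 g/mol.
Mass of S per formula unit: 1 × 32.06 = 32.060 g.
Weight fraction S = 32.060 / 136.134 = 0.2355.

23.55 mass %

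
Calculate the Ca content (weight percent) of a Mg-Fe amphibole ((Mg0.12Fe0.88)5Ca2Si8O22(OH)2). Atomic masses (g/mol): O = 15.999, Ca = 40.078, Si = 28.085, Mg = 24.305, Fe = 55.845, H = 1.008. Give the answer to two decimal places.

8.43 weight percent

Formula mass = 0.60*24.305 + 4.40*55.845 + 2*40.078 + 8*28.085 + 24*15.999 + 2*1.008 = 951.129 g/mol, of which 80.156 g is Ca.
So Ca makes up 80.156/951.129 = 0.0843 of the mass, i.e. 8.43%.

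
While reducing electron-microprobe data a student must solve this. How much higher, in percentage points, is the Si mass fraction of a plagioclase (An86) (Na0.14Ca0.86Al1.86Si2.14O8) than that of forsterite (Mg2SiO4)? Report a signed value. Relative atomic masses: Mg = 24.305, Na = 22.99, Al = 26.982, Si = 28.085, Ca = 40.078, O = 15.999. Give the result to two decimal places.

1.82 percentage points

Si in Na0.14Ca0.86Al1.86Si2.14O8: molar mass 275.966 g/mol; 2.14×28.085 = 60.102 g → 21.78 wt%.
Si in Mg2SiO4: molar mass 140.691 g/mol; 1×28.085 = 28.085 g → 19.96 wt%.
Difference = 21.78 − 19.96 = 1.82 percentage points.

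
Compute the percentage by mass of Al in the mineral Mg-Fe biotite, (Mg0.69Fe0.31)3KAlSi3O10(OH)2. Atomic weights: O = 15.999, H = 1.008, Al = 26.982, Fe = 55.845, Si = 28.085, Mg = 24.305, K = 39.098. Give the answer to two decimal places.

Formula mass = 2.07×24.305 + 0.93×55.845 + 1×39.098 + 1×26.982 + 3×28.085 + 12×15.999 + 2×1.008 = 446.586 g/mol, of which 26.982 g is Al.
So Al makes up 26.982/446.586 = 0.0604 of the mass, i.e. 6.04%.

6.04 wt%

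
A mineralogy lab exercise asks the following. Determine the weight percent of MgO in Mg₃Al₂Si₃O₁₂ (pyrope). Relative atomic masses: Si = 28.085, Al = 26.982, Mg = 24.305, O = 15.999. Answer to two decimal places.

29.99 wt%

Molar mass of Mg₃Al₂Si₃O₁₂ = 3×24.305 + 2×26.982 + 3×28.085 + 12×15.999 = 403.122 g/mol.
Each formula unit contains 3 Mg, equivalent to 3/1 = 3.0000 mol MgO.
M(MgO) = 1×24.305 + 1×15.999 = 40.304 g/mol.
Mass of MgO per formula unit = 3.0000 × 40.304 = 120.912 g.
MgO wt% = 120.912 / 403.122 × 100 = 29.99%.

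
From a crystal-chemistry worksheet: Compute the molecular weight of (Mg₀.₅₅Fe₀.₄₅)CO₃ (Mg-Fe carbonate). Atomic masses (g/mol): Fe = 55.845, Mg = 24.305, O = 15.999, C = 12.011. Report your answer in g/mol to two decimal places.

98.51 g/mol

The formula mass is the sum 0.55·24.305 + 0.45·55.845 + 1·12.011 + 3·15.999.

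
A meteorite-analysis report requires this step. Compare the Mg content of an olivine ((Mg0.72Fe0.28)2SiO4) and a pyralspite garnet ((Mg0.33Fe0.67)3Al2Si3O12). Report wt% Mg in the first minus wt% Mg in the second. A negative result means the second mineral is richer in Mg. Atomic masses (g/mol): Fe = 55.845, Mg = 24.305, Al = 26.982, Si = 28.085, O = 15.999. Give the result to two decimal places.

First mineral: 34.999 g Mg in 158.353 g formula = 22.10 wt% Mg.
Second mineral: 24.062 g Mg in 466.517 g formula = 5.16 wt% Mg.
22.10% − 5.16% gives a difference of 16.94 percentage points.

16.94 percentage points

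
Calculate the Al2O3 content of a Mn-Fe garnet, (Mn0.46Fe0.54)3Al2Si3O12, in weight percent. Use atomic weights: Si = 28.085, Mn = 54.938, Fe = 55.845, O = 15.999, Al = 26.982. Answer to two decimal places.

Molar mass of (Mn0.46Fe0.54)3Al2Si3O12 = 1.38×54.938 + 1.62×55.845 + 2×26.982 + 3×28.085 + 12×15.999 = 496.490 g/mol.
Each formula unit contains 2 Al, equivalent to 2/2 = 1.0000 mol Al2O3.
M(Al2O3) = 2×26.982 + 3×15.999 = 101.961 g/mol.
Mass of Al2O3 per formula unit = 1.0000 × 101.961 = 101.961 g.
Al2O3 wt% = 101.961 / 496.490 × 100 = 20.54%.

20.54 wt%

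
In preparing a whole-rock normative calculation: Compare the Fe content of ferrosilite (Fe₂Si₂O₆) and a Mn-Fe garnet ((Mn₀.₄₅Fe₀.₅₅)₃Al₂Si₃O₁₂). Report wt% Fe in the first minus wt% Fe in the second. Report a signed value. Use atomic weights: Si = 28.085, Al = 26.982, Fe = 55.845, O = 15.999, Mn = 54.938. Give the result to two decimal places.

23.77 percentage points

First mineral: 111.690 g Fe in 263.854 g formula = 42.33 wt% Fe.
Second mineral: 92.144 g Fe in 496.518 g formula = 18.56 wt% Fe.
42.33% − 18.56% gives a difference of 23.77 percentage points.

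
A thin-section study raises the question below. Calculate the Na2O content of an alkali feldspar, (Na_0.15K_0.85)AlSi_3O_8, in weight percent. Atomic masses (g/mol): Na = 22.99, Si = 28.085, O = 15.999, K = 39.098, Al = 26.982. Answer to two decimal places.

1.68 wt%

Molar mass of (Na_0.15K_0.85)AlSi_3O_8 = 0.15·22.99 + 0.85·39.098 + 1·26.982 + 3·28.085 + 8·15.999 = 275.911 g/mol.
Each formula unit contains 0.15 Na, equivalent to 0.15/2 = 0.0750 mol Na2O.
M(Na2O) = 2×22.99 + 1×15.999 = 61.979 g/mol.
Mass of Na2O per formula unit = 0.0750 × 61.979 = 4.648 g.
Na2O wt% = 4.648 / 275.911 × 100 = 1.68%.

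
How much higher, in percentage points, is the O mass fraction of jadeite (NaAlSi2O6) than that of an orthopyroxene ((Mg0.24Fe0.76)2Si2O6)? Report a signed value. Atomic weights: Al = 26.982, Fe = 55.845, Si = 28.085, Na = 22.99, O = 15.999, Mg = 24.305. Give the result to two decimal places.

8.89 percentage points

M(NaAlSi2O6) = 202.136 g/mol, so wt% O = 95.994/202.136 × 100 = 47.49%.
M((Mg0.24Fe0.76)2Si2O6) = 248.715 g/mol, so wt% O = 95.994/248.715 × 100 = 38.60%.
47.49 − 38.60 = 8.89 pp.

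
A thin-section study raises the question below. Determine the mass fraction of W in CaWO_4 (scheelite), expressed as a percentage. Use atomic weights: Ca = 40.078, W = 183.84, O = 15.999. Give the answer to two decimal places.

63.85 wt%

Formula mass = 1*40.078 + 1*183.84 + 4*15.999 = 287.914 g/mol, of which 183.840 g is W.
So W makes up 183.840/287.914 = 0.6385 of the mass, i.e. 63.85%.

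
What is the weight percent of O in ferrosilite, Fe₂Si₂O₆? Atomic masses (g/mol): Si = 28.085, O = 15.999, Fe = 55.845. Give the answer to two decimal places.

36.38 weight percent

Molar mass of Fe₂Si₂O₆: 2×55.845 + 2×28.085 + 6×15.999 = 263.854 g/mol.
Mass of O per formula unit: 6 × 15.999 = 95.994 g.
Weight fraction O = 95.994 / 263.854 = 0.3638.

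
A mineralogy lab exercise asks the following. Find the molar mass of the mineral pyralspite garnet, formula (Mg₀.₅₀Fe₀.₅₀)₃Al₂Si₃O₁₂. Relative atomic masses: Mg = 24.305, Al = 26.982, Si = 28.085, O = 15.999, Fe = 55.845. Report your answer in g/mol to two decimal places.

M = 1.50*24.305 + 1.50*55.845 + 2*26.982 + 3*28.085 + 12*15.999

450.43 g/mol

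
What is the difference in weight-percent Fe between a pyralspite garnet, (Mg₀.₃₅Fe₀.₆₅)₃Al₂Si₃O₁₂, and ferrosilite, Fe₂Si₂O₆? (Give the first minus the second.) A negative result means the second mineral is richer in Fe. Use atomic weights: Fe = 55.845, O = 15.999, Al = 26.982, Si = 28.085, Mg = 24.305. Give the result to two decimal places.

Fe in (Mg₀.₃₅Fe₀.₆₅)₃Al₂Si₃O₁₂: molar mass 464.625 g/mol; 1.95×55.845 = 108.898 g → 23.44 wt%.
Fe in Fe₂Si₂O₆: molar mass 263.854 g/mol; 2×55.845 = 111.690 g → 42.33 wt%.
Difference = 23.44 − 42.33 = -18.89 percentage points.

-18.89 percentage points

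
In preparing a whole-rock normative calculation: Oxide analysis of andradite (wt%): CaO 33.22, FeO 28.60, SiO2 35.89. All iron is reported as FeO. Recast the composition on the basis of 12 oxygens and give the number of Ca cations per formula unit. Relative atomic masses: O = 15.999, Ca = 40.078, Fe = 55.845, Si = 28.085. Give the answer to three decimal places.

3.253 Ca apfu

33.22 wt% CaO ÷ 56.077 g/mol = 0.59240 mol, giving 0.59240 Ca and 0.59240 O.
28.60 wt% FeO ÷ 71.844 g/mol = 0.39808 mol, giving 0.39808 Fe and 0.39808 O.
35.89 wt% SiO2 ÷ 60.083 g/mol = 0.59734 mol, giving 0.59734 Si and 1.19468 O.
Oxygen sums to 2.18516; scaling by 12/2.18516 = 5.49159 puts the formula on 12 O.
Ca: 0.59240 × 5.49159 = 3.253 atoms per formula unit.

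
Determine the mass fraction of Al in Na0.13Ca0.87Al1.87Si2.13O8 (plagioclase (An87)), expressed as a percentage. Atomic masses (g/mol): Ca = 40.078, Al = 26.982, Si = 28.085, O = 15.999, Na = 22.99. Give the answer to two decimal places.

18.27 wt%

Formula mass = 0.13·22.99 + 0.87·40.078 + 1.87·26.982 + 2.13·28.085 + 8·15.999 = 276.126 g/mol, of which 50.456 g is Al.
So Al makes up 50.456/276.126 = 0.1827 of the mass, i.e. 18.27%.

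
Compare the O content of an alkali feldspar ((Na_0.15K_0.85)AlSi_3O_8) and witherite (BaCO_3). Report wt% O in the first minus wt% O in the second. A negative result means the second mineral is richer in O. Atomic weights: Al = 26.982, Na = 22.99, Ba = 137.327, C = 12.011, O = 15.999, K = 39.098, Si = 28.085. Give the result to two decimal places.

22.07 percentage points

O in (Na_0.15K_0.85)AlSi_3O_8: molar mass 275.911 g/mol; 8×15.999 = 127.992 g → 46.39 wt%.
O in BaCO_3: molar mass 197.335 g/mol; 3×15.999 = 47.997 g → 24.32 wt%.
Difference = 46.39 − 24.32 = 22.07 percentage points.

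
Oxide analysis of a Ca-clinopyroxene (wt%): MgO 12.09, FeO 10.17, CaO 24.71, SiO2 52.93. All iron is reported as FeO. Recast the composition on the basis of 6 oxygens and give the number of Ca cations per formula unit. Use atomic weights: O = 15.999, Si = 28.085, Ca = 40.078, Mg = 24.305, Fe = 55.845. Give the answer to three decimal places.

12.09 wt% MgO ÷ 40.304 g/mol = 0.29997 mol, giving 0.29997 Mg and 0.29997 O.
10.17 wt% FeO ÷ 71.844 g/mol = 0.14156 mol, giving 0.14156 Fe and 0.14156 O.
24.71 wt% CaO ÷ 56.077 g/mol = 0.44064 mol, giving 0.44064 Ca and 0.44064 O.
52.93 wt% SiO2 ÷ 60.083 g/mol = 0.88095 mol, giving 0.88095 Si and 1.76190 O.
Oxygen sums to 2.64407; scaling by 6/2.64407 = 2.26923 puts the formula on 6 O.
Ca: 0.44064 × 2.26923 = 1.000 atoms per formula unit.

1.000 Ca apfu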